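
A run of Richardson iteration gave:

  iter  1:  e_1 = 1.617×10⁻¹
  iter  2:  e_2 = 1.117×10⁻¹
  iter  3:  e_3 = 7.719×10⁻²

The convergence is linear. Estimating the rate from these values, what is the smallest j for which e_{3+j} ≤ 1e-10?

56

Rate ρ ≈ e_3/e_2 = 7.719×10⁻²/1.117×10⁻¹ = 0.6910.
After j more steps, e_{3+j} ≈ 7.719×10⁻²·ρ^j; need ρ^j ≤ 1e-10/7.719×10⁻² = 1.2955e-09.
j ≥ ln(1.2955e-09)/ln(0.6910) = -20.4644/-0.36962 = 55.366.
So 56 more iterations are needed.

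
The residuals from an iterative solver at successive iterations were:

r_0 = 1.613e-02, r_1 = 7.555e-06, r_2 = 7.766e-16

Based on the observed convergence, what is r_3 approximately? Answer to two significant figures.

First estimate the order: p ≈ ln(r_2/r_1) / ln(r_1/r_0) = ln(7.766e-16/7.555e-06)/ln(7.555e-06/1.613e-02) = ln(1.02793e-10)/ln(0.000468382) ≈ 3.0000.
Then r_3 ≈ r_2·(r_2/r_1)^p = 7.766e-16·(1.02793e-10)^3.0000 = 7.766e-16·1.08615e-30 ≈ 8.435e-46.

8.4e-46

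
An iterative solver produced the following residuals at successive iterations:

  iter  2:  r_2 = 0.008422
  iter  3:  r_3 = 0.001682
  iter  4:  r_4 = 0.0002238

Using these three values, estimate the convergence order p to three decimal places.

p ≈ ln(r_4/r_3) / ln(r_3/r_2)
  = ln(0.0002238/0.001682) / ln(0.001682/0.008422)
  = ln(0.133056) / ln(0.199715)
  = -2.016985 / -1.610864 ≈ 1.252114

1.252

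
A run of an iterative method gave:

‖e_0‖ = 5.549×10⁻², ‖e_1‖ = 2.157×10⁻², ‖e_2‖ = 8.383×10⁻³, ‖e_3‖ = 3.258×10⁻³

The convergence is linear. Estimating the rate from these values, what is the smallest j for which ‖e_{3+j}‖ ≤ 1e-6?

9

Rate ρ ≈ ‖e_3‖/‖e_2‖ = 3.258×10⁻³/8.383×10⁻³ = 0.3886.
After j more steps, ‖e_{3+j}‖ ≈ 3.258×10⁻³·ρ^j; need ρ^j ≤ 1e-6/3.258×10⁻³ = 0.000306937.
j ≥ ln(0.000306937)/ln(0.3886) = -8.0889/-0.94520 = 8.558.
So 9 more iterations are needed.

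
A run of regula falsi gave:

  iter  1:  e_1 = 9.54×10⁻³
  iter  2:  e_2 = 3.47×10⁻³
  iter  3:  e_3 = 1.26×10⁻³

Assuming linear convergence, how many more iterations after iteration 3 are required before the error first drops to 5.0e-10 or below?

15

Rate ρ ≈ e_3/e_2 = 1.26×10⁻³/3.47×10⁻³ = 0.3631.
After j more steps, e_{3+j} ≈ 1.26×10⁻³·ρ^j; need ρ^j ≤ 5.0e-10/1.26×10⁻³ = 3.96825e-07.
j ≥ ln(3.96825e-07)/ln(0.3631) = -14.7398/-1.01308 = 14.549.
So 15 more iterations are needed.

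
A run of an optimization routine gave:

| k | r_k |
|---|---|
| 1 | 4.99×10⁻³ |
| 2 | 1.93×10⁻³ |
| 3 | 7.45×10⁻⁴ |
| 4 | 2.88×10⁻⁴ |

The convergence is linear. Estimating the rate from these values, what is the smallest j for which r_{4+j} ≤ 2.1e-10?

15

Rate ρ ≈ r_4/r_3 = 2.88×10⁻⁴/7.45×10⁻⁴ = 0.3866.
After j more steps, r_{4+j} ≈ 2.88×10⁻⁴·ρ^j; need ρ^j ≤ 2.1e-10/2.88×10⁻⁴ = 7.29167e-07.
j ≥ ln(7.29167e-07)/ln(0.3866) = -14.1314/-0.95036 = 14.870.
So 15 more iterations are needed.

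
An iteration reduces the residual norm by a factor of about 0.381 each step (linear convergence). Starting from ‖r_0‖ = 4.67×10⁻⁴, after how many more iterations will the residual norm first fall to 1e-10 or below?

16

After k steps, ‖r_k‖ ≈ 4.67×10⁻⁴·0.381^k.
Need 0.381^k ≤ 1e-10/4.67×10⁻⁴ = 2.14133e-07.
k ≥ ln(2.14133e-07)/ln(0.381) = -15.3567/-0.96496 = 15.914.
Smallest integer k = 16.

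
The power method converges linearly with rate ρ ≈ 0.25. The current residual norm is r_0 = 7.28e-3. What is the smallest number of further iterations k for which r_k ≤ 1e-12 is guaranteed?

17

After k steps, r_k ≈ 7.28e-3·0.25^k.
Need 0.25^k ≤ 1e-12/7.28e-3 = 1.37363e-10.
k ≥ ln(1.37363e-10)/ln(0.25) = -22.7084/-1.38629 = 16.381.
Smallest integer k = 17.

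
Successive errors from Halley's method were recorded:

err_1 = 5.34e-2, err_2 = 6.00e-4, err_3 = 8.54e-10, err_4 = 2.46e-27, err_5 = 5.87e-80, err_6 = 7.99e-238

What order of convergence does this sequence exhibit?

Consecutive ratios: err_6/err_5 = 7.99e-238/5.87e-80 = 1.36116e-158, err_5/err_4 = 5.87e-80/2.46e-27 = 2.38618e-53.
p ≈ ln(1.36116e-158)/ln(2.38618e-53) = -363.5001/-121.1673 ≈ 3.00.
So the convergence is cubic (order 3).

3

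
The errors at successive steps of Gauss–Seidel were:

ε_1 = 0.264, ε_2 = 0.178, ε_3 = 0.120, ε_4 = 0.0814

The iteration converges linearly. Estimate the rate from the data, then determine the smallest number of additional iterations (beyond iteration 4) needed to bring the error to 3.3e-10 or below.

Rate ρ ≈ ε_4/ε_3 = 0.0814/0.120 = 0.6783.
After j more steps, ε_{4+j} ≈ 0.0814·ρ^j; need ρ^j ≤ 3.3e-10/0.0814 = 4.05405e-09.
j ≥ ln(4.05405e-09)/ln(0.6783) = -19.3235/-0.38817 = 49.781.
So 50 more iterations are needed.

50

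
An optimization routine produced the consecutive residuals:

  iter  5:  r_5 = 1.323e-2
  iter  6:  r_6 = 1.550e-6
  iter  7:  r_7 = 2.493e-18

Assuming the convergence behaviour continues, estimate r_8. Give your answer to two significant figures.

First estimate the order: p ≈ ln(r_7/r_6) / ln(r_6/r_5) = ln(2.493e-18/1.550e-6)/ln(1.550e-6/1.323e-2) = ln(1.60839e-12)/ln(0.000117158) ≈ 3.0000.
Then r_8 ≈ r_7·(r_7/r_6)^p = 2.493e-18·(1.60839e-12)^3.0000 = 2.493e-18·4.16077e-36 ≈ 1.037e-53.

1.0e-53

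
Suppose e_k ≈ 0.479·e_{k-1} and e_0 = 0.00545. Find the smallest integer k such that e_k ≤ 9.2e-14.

34

After k steps, e_k ≈ 0.00545·0.479^k.
Need 0.479^k ≤ 9.2e-14/0.00545 = 1.68807e-11.
k ≥ ln(1.68807e-11)/ln(0.479) = -24.8049/-0.73605 = 33.700.
Smallest integer k = 34.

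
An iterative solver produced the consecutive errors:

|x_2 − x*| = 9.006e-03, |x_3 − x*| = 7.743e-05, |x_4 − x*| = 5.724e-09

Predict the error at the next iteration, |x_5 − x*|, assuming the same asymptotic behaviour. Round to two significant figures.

First estimate the order: p ≈ ln(|x_4 − x*|/|x_3 − x*|) / ln(|x_3 − x*|/|x_2 − x*|) = ln(5.724e-09/7.743e-05)/ln(7.743e-05/9.006e-03) = ln(7.39248e-05)/ln(0.0085976) ≈ 2.0000.
Then |x_5 − x*| ≈ |x_4 − x*|·(|x_4 − x*|/|x_3 − x*|)^p = 5.724e-09·(7.39248e-05)^2.0000 = 5.724e-09·5.46488e-09 ≈ 3.128e-17.

3.1e-17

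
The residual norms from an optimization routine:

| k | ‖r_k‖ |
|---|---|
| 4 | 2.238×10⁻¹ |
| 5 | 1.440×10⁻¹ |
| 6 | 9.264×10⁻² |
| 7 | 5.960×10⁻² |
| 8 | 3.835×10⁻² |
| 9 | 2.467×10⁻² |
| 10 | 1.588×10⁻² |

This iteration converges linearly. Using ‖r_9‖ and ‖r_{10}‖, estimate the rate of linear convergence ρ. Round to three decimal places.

0.644

ρ ≈ ‖r_{10}‖/‖r_9‖ = 1.588×10⁻²/2.467×10⁻² = 0.64370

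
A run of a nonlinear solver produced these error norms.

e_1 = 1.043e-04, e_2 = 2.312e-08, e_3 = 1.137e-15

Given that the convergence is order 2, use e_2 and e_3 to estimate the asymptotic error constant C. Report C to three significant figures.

2.13

C ≈ e_3 / e_2^2
  = 1.137e-15 / (2.312e-08)^2
  = 1.137e-15 / 5.34534e-16 ≈ 2.1271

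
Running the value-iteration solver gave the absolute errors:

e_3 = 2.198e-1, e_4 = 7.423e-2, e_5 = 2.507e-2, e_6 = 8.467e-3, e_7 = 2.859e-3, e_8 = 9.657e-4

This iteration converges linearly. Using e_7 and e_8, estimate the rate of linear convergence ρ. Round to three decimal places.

ρ ≈ e_8/e_7 = 9.657e-4/2.859e-3 = 0.33778

0.338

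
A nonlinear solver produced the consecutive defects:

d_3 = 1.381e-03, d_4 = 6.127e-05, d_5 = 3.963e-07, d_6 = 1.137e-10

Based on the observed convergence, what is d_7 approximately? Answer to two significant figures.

First estimate the order: p ≈ ln(d_6/d_5) / ln(d_5/d_4) = ln(1.137e-10/3.963e-07)/ln(3.963e-07/6.127e-05) = ln(0.000286904)/ln(0.00646809) ≈ 1.6180.
Then d_7 ≈ d_6·(d_6/d_5)^p = 1.137e-10·(0.000286904)^1.6180 = 1.137e-10·1.85617e-06 ≈ 2.11e-16.

2.1e-16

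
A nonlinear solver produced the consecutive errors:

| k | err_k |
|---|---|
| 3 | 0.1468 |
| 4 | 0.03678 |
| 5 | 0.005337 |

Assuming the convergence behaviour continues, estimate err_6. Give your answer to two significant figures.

First estimate the order: p ≈ ln(err_5/err_4) / ln(err_4/err_3) = ln(0.005337/0.03678)/ln(0.03678/0.1468) = ln(0.145106)/ln(0.250545) ≈ 1.3946.
Then err_6 ≈ err_5·(err_5/err_4)^p = 0.005337·(0.145106)^1.3946 = 0.005337·0.0677464 ≈ 0.0003616.

3.6e-4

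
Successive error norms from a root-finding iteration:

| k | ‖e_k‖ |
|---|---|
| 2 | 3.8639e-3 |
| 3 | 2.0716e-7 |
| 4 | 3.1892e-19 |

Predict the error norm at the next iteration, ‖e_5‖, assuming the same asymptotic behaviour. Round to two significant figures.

6.8e-52

First estimate the order: p ≈ ln(‖e_4‖/‖e_3‖) / ln(‖e_3‖/‖e_2‖) = ln(3.1892e-19/2.0716e-7)/ln(2.0716e-7/3.8639e-3) = ln(1.53949e-12)/ln(5.36142e-05) ≈ 2.7660.
Then ‖e_5‖ ≈ ‖e_4‖·(‖e_4‖/‖e_3‖)^p = 3.1892e-19·(1.53949e-12)^2.7660 = 3.1892e-19·2.11975e-33 ≈ 6.76e-52.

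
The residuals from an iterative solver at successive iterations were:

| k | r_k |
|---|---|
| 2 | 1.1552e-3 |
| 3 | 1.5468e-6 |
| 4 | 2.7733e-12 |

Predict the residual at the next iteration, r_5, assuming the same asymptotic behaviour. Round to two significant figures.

First estimate the order: p ≈ ln(r_4/r_3) / ln(r_3/r_2) = ln(2.7733e-12/1.5468e-6)/ln(1.5468e-6/1.1552e-3) = ln(1.79293e-06)/ln(0.00133899) ≈ 2.0000.
Then r_5 ≈ r_4·(r_4/r_3)^p = 2.7733e-12·(1.79293e-06)^2.0000 = 2.7733e-12·3.2146e-12 ≈ 8.915e-24.

8.9e-24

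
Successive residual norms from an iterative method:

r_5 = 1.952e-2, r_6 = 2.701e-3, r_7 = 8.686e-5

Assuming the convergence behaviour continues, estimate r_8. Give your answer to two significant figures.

First estimate the order: p ≈ ln(r_7/r_6) / ln(r_6/r_5) = ln(8.686e-5/2.701e-3)/ln(2.701e-3/1.952e-2) = ln(0.0321585)/ln(0.138371) ≈ 1.7378.
Then r_8 ≈ r_7·(r_7/r_6)^p = 8.686e-5·(0.0321585)^1.7378 = 8.686e-5·0.0025467 ≈ 2.212e-07.

2.2e-7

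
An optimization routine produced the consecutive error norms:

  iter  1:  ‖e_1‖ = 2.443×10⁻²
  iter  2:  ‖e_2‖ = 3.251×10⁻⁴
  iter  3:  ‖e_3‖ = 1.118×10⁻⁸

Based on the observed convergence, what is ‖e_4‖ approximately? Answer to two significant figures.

2.7e-19

First estimate the order: p ≈ ln(‖e_3‖/‖e_2‖) / ln(‖e_2‖/‖e_1‖) = ln(1.118×10⁻⁸/3.251×10⁻⁴)/ln(3.251×10⁻⁴/2.443×10⁻²) = ln(3.43894e-05)/ln(0.0133074) ≈ 2.3794.
Then ‖e_4‖ ≈ ‖e_3‖·(‖e_3‖/‖e_2‖)^p = 1.118×10⁻⁸·(3.43894e-05)^2.3794 = 1.118×10⁻⁸·2.39535e-11 ≈ 2.678e-19.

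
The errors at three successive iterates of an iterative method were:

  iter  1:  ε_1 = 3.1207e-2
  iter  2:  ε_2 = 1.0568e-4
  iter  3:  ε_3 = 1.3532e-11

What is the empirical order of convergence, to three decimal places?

2.790

p ≈ ln(ε_3/ε_2) / ln(ε_2/ε_1)
  = ln(1.3532e-11/1.0568e-4) / ln(1.0568e-4/3.1207e-2)
  = ln(1.28047e-07) / ln(0.00338642)
  = -15.870868 / -5.687982 ≈ 2.790246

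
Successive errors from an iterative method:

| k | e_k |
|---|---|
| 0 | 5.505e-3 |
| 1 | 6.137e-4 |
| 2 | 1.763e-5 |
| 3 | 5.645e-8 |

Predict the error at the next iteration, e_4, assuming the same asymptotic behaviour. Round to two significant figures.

5.2e-12

First estimate the order: p ≈ ln(e_3/e_2) / ln(e_2/e_1) = ln(5.645e-8/1.763e-5)/ln(1.763e-5/6.137e-4) = ln(0.00320193)/ln(0.0287274) ≈ 1.6181.
Then e_4 ≈ e_3·(e_3/e_2)^p = 5.645e-8·(0.00320193)^1.6181 = 5.645e-8·9.19405e-05 ≈ 5.19e-12.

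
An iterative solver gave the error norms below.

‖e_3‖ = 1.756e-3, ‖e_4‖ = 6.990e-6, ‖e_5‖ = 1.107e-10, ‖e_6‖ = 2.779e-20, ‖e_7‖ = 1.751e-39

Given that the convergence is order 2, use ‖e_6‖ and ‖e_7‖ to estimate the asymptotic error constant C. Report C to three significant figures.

C ≈ ‖e_7‖ / ‖e_6‖^2
  = 1.751e-39 / (2.779e-20)^2
  = 1.751e-39 / 7.72284e-40 ≈ 2.2673

2.27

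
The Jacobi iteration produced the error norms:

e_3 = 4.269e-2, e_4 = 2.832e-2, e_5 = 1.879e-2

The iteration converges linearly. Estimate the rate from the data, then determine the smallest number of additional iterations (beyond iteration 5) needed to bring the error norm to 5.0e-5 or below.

15

Rate ρ ≈ e_5/e_4 = 1.879e-2/2.832e-2 = 0.6635.
After j more steps, e_{5+j} ≈ 1.879e-2·ρ^j; need ρ^j ≤ 5.0e-5/1.879e-2 = 0.00266099.
j ≥ ln(0.00266099)/ln(0.6635) = -5.9291/-0.41023 = 14.453.
So 15 more iterations are needed.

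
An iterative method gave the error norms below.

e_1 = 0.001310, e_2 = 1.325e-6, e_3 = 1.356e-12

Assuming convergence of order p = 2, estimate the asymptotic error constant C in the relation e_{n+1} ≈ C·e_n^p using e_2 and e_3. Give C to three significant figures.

C ≈ e_3 / e_2^2
  = 1.356e-12 / (1.325e-6)^2
  = 1.356e-12 / 1.75563e-12 ≈ 0.77237

0.772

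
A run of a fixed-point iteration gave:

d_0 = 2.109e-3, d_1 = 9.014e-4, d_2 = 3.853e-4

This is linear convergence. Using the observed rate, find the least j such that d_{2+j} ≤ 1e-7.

10

Rate ρ ≈ d_2/d_1 = 3.853e-4/9.014e-4 = 0.4274.
After j more steps, d_{2+j} ≈ 3.853e-4·ρ^j; need ρ^j ≤ 1e-7/3.853e-4 = 0.000259538.
j ≥ ln(0.000259538)/ln(0.4274) = -8.2566/-0.85003 = 9.713.
So 10 more iterations are needed.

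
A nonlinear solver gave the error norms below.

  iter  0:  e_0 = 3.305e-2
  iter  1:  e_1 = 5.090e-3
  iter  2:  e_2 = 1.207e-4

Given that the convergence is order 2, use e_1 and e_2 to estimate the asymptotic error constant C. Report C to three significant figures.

4.66

C ≈ e_2 / e_1^2
  = 1.207e-4 / (5.090e-3)^2
  = 1.207e-4 / 2.59081e-05 ≈ 4.6588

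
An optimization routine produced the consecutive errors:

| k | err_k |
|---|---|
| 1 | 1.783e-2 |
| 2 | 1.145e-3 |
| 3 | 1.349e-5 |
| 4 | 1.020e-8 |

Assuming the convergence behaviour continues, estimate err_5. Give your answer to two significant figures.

First estimate the order: p ≈ ln(err_4/err_3) / ln(err_3/err_2) = ln(1.020e-8/1.349e-5)/ln(1.349e-5/1.145e-3) = ln(0.000756116)/ln(0.0117817) ≈ 1.6183.
Then err_5 ≈ err_4·(err_4/err_3)^p = 1.020e-8·(0.000756116)^1.6183 = 1.020e-8·8.88423e-06 ≈ 9.062e-14.

9.1e-14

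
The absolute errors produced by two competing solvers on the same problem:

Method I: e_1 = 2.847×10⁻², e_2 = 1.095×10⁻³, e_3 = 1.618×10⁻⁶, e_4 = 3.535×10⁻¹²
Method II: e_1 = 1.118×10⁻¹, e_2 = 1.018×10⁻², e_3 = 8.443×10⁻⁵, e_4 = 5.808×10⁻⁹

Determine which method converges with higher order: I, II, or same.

same

Method I: p ≈ ln(3.535×10⁻¹²/1.618×10⁻⁶)/ln(1.618×10⁻⁶/1.095×10⁻³) ≈ 2.00.
Method II: p ≈ ln(5.808×10⁻⁹/8.443×10⁻⁵)/ln(8.443×10⁻⁵/1.018×10⁻²) ≈ 2.00.
Both orders ≈ 2.0 — effectively the same.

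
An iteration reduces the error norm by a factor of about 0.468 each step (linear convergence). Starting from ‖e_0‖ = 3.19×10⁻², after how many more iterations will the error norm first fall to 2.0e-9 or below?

After k steps, ‖e_k‖ ≈ 3.19×10⁻²·0.468^k.
Need 0.468^k ≤ 2.0e-9/3.19×10⁻² = 6.26959e-08.
k ≥ ln(6.26959e-08)/ln(0.468) = -16.5850/-0.75929 = 21.843.
Smallest integer k = 22.

22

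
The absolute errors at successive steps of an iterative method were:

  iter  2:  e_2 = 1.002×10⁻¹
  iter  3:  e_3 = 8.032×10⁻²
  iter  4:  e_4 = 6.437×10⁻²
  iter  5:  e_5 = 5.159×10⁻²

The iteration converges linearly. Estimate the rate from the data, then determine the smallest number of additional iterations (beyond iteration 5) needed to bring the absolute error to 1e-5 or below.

39

Rate ρ ≈ e_5/e_4 = 5.159×10⁻²/6.437×10⁻² = 0.8015.
After j more steps, e_{5+j} ≈ 5.159×10⁻²·ρ^j; need ρ^j ≤ 1e-5/5.159×10⁻² = 0.000193836.
j ≥ ln(0.000193836)/ln(0.8015) = -8.5485/-0.22127 = 38.634.
So 39 more iterations are needed.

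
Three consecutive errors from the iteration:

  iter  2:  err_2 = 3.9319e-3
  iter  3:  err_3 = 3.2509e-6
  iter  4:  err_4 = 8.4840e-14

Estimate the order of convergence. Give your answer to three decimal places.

2.460

p ≈ ln(err_4/err_3) / ln(err_3/err_2)
  = ln(8.4840e-14/3.2509e-6) / ln(3.2509e-6/3.9319e-3)
  = ln(2.60974e-08) / ln(0.000826801)
  = -17.461430 / -7.097947 ≈ 2.460068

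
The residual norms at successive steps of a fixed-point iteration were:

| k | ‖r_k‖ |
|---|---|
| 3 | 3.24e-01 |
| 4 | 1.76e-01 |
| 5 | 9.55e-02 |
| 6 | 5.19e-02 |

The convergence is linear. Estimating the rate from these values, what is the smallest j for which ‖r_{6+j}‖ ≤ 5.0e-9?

27

Rate ρ ≈ ‖r_6‖/‖r_5‖ = 5.19e-02/9.55e-02 = 0.5435.
After j more steps, ‖r_{6+j}‖ ≈ 5.19e-02·ρ^j; need ρ^j ≤ 5.0e-9/5.19e-02 = 9.63391e-08.
j ≥ ln(9.63391e-08)/ln(0.5435) = -16.1554/-0.60973 = 26.496.
So 27 more iterations are needed.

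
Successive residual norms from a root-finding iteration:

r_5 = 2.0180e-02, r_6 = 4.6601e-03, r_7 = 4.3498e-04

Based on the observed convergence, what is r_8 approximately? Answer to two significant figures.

First estimate the order: p ≈ ln(r_7/r_6) / ln(r_6/r_5) = ln(4.3498e-04/4.6601e-03)/ln(4.6601e-03/2.0180e-02) = ln(0.0933413)/ln(0.230927) ≈ 1.6180.
Then r_8 ≈ r_7·(r_7/r_6)^p = 4.3498e-04·(0.0933413)^1.6180 = 4.3498e-04·0.0215566 ≈ 9.377e-06.

9.4e-6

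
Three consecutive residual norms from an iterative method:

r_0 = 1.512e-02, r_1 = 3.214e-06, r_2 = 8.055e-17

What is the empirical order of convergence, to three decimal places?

2.887

p ≈ ln(r_2/r_1) / ln(r_1/r_0)
  = ln(8.055e-17/3.214e-06) / ln(3.214e-06/1.512e-02)
  = ln(2.50622e-11) / ln(0.000212566)
  = -24.409660 / -8.456258 ≈ 2.886579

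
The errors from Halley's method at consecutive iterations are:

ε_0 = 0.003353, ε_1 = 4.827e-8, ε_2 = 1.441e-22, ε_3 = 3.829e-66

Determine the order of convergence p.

Consecutive ratios: ε_3/ε_2 = 3.829e-66/1.441e-22 = 2.65718e-44, ε_2/ε_1 = 1.441e-22/4.827e-8 = 2.98529e-15.
p ≈ ln(2.65718e-44)/ln(2.98529e-15) = -100.3365/-33.4451 ≈ 3.00.
So the convergence is cubic (order 3).

3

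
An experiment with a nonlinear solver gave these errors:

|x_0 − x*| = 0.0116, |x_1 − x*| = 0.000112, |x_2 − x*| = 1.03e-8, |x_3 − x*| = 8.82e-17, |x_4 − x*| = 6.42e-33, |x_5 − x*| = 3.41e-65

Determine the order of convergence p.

Consecutive ratios: |x_5 − x*|/|x_4 − x*| = 3.41e-65/6.42e-33 = 5.31153e-33, |x_4 − x*|/|x_3 − x*| = 6.42e-33/8.82e-17 = 7.27891e-17.
p ≈ ln(5.31153e-33)/ln(7.27891e-17) = -74.3154/-37.1590 ≈ 2.00.
So the convergence is quadratic (order 2).

2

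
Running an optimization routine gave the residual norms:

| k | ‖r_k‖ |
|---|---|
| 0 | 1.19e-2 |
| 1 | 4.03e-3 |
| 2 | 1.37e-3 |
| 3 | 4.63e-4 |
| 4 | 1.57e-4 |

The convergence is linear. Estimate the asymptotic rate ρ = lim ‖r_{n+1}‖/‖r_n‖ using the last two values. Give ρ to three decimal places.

0.339

ρ ≈ ‖r_4‖/‖r_3‖ = 1.57e-4/4.63e-4 = 0.33909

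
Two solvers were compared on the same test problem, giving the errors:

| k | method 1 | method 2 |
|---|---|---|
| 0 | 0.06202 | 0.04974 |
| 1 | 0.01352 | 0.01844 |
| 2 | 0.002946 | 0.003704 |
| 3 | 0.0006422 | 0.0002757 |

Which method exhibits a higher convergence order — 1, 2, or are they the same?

2

Method 1: p ≈ ln(0.0006422/0.002946)/ln(0.002946/0.01352) ≈ 1.00.
Method 2: p ≈ ln(0.0002757/0.003704)/ln(0.003704/0.01844) ≈ 1.62.
Method 2 has the higher order (≈1.6 vs ≈1.0).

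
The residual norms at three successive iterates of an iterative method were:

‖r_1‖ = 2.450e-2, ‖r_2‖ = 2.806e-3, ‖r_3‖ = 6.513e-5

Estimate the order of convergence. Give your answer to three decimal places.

p ≈ ln(‖r_3‖/‖r_2‖) / ln(‖r_2‖/‖r_1‖)
  = ln(6.513e-5/2.806e-3) / ln(2.806e-3/2.450e-2)
  = ln(0.023211) / ln(0.114531)
  = -3.763129 / -2.166910 ≈ 1.736634

1.737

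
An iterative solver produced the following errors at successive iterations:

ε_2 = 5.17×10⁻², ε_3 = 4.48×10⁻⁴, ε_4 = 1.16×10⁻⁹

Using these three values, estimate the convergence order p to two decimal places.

2.71

p ≈ ln(ε_4/ε_3) / ln(ε_3/ε_2)
  = ln(1.16×10⁻⁹/4.48×10⁻⁴) / ln(4.48×10⁻⁴/5.17×10⁻²)
  = ln(2.58929e-06) / ln(0.00866538)
  = -12.86413 / -4.74842 ≈ 2.70914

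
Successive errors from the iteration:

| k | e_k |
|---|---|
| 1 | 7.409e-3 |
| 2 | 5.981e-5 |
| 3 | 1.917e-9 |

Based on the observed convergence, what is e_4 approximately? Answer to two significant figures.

First estimate the order: p ≈ ln(e_3/e_2) / ln(e_2/e_1) = ln(1.917e-9/5.981e-5)/ln(5.981e-5/7.409e-3) = ln(3.20515e-05)/ln(0.00807261) ≈ 2.1472.
Then e_4 ≈ e_3·(e_3/e_2)^p = 1.917e-9·(3.20515e-05)^2.1472 = 1.917e-9·2.23953e-10 ≈ 4.293e-19.

4.3e-19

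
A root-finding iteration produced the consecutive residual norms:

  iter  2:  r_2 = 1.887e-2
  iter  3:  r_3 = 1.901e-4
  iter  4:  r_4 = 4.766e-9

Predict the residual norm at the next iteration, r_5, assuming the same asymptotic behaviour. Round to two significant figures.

First estimate the order: p ≈ ln(r_4/r_3) / ln(r_3/r_2) = ln(4.766e-9/1.901e-4)/ln(1.901e-4/1.887e-2) = ln(2.5071e-05)/ln(0.0100742) ≈ 2.3041.
Then r_5 ≈ r_4·(r_4/r_3)^p = 4.766e-9·(2.5071e-05)^2.3041 = 4.766e-9·2.50744e-11 ≈ 1.195e-19.

1.2e-19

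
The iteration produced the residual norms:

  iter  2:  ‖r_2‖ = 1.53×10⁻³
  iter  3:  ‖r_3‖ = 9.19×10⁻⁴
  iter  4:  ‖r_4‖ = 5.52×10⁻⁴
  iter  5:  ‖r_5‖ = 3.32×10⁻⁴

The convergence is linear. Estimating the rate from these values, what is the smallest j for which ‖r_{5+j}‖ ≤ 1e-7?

Rate ρ ≈ ‖r_5‖/‖r_4‖ = 3.32×10⁻⁴/5.52×10⁻⁴ = 0.6014.
After j more steps, ‖r_{5+j}‖ ≈ 3.32×10⁻⁴·ρ^j; need ρ^j ≤ 1e-7/3.32×10⁻⁴ = 0.000301205.
j ≥ ln(0.000301205)/ln(0.6014) = -8.1077/-0.50850 = 15.944.
So 16 more iterations are needed.

16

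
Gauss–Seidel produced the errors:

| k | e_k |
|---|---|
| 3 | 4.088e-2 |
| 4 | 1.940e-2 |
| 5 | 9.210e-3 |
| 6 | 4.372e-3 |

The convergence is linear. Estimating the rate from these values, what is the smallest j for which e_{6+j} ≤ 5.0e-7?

13

Rate ρ ≈ e_6/e_5 = 4.372e-3/9.210e-3 = 0.4747.
After j more steps, e_{6+j} ≈ 4.372e-3·ρ^j; need ρ^j ≤ 5.0e-7/4.372e-3 = 0.000114364.
j ≥ ln(0.000114364)/ln(0.4747) = -9.0761/-0.74507 = 12.182.
So 13 more iterations are needed.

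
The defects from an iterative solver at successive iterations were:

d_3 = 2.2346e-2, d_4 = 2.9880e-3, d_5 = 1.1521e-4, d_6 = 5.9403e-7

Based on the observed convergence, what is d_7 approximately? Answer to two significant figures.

First estimate the order: p ≈ ln(d_6/d_5) / ln(d_5/d_4) = ln(5.9403e-7/1.1521e-4)/ln(1.1521e-4/2.9880e-3) = ln(0.00515606)/ln(0.0385576) ≈ 1.6180.
Then d_7 ≈ d_6·(d_6/d_5)^p = 5.9403e-7·(0.00515606)^1.6180 = 5.9403e-7·0.000198852 ≈ 1.181e-10.

1.2e-10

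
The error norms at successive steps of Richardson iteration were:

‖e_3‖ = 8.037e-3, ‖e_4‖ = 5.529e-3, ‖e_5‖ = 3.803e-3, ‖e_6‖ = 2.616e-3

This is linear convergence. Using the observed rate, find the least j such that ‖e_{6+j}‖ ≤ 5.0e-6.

17

Rate ρ ≈ ‖e_6‖/‖e_5‖ = 2.616e-3/3.803e-3 = 0.6879.
After j more steps, ‖e_{6+j}‖ ≈ 2.616e-3·ρ^j; need ρ^j ≤ 5.0e-6/2.616e-3 = 0.00191131.
j ≥ ln(0.00191131)/ln(0.6879) = -6.2600/-0.37411 = 16.733.
So 17 more iterations are needed.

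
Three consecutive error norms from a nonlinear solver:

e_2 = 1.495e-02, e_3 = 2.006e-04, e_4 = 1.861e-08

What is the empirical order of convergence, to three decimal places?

2.154

p ≈ ln(e_4/e_3) / ln(e_3/e_2)
  = ln(1.861e-08/2.006e-04) / ln(2.006e-04/1.495e-02)
  = ln(9.27717e-05) / ln(0.0134181)
  = -9.285369 / -4.311151 ≈ 2.153803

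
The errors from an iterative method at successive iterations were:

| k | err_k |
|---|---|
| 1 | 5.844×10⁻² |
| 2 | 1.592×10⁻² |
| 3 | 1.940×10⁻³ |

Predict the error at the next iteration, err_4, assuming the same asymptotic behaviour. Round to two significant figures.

First estimate the order: p ≈ ln(err_3/err_2) / ln(err_2/err_1) = ln(1.940×10⁻³/1.592×10⁻²)/ln(1.592×10⁻²/5.844×10⁻²) = ln(0.121859)/ln(0.272416) ≈ 1.6186.
Then err_4 ≈ err_3·(err_3/err_2)^p = 1.940×10⁻³·(0.121859)^1.6186 = 1.940×10⁻³·0.0331413 ≈ 6.429e-05.

6.4e-5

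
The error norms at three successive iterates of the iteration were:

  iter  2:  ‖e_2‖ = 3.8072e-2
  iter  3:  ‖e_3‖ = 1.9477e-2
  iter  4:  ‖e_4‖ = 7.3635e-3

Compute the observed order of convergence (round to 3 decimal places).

p ≈ ln(‖e_4‖/‖e_3‖) / ln(‖e_3‖/‖e_2‖)
  = ln(7.3635e-3/1.9477e-2) / ln(1.9477e-2/3.8072e-2)
  = ln(0.378061) / ln(0.511583)
  = -0.972700 / -0.670245 ≈ 1.451260

1.451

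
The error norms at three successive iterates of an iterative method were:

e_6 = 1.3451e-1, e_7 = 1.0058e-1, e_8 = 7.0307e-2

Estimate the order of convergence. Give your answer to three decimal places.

p ≈ ln(e_8/e_7) / ln(e_7/e_6)
  = ln(7.0307e-2/1.0058e-1) / ln(1.0058e-1/1.3451e-1)
  = ln(0.699016) / ln(0.747751)
  = -0.358082 / -0.290685 ≈ 1.231856

1.232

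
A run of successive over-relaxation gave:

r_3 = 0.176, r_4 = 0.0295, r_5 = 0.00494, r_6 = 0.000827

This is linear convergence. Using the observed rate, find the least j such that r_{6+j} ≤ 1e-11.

11

Rate ρ ≈ r_6/r_5 = 0.000827/0.00494 = 0.1674.
After j more steps, r_{6+j} ≈ 0.000827·ρ^j; need ρ^j ≤ 1e-11/0.000827 = 1.20919e-08.
j ≥ ln(1.20919e-08)/ln(0.1674) = -18.2307/-1.78737 = 10.200.
So 11 more iterations are needed.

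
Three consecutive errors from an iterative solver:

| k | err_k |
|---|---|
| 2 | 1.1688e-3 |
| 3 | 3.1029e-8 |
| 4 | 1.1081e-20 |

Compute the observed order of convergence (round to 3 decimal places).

2.720

p ≈ ln(err_4/err_3) / ln(err_3/err_2)
  = ln(1.1081e-20/3.1029e-8) / ln(3.1029e-8/1.1688e-3)
  = ln(3.57118e-13) / ln(2.65477e-05)
  = -28.660710 / -10.536567 ≈ 2.720118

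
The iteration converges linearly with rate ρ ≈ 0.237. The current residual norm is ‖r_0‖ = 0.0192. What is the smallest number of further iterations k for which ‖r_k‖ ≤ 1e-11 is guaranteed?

After k steps, ‖r_k‖ ≈ 0.0192·0.237^k.
Need 0.237^k ≤ 1e-11/0.0192 = 5.20833e-10.
k ≥ ln(5.20833e-10)/ln(0.237) = -21.3756/-1.43970 = 14.847.
Smallest integer k = 15.

15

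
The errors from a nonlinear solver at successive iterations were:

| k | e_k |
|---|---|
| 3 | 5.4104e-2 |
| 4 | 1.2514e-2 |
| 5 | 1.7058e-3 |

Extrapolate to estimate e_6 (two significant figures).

1.1e-4

First estimate the order: p ≈ ln(e_5/e_4) / ln(e_4/e_3) = ln(1.7058e-3/1.2514e-2)/ln(1.2514e-2/5.4104e-2) = ln(0.136311)/ln(0.231295) ≈ 1.3612.
Then e_6 ≈ e_5·(e_5/e_4)^p = 1.7058e-3·(0.136311)^1.3612 = 1.7058e-3·0.0663626 ≈ 0.0001132.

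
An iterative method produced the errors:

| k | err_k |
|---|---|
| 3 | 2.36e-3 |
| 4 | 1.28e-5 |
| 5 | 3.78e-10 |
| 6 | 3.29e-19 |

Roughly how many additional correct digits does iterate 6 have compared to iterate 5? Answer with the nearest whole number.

9

Digits gained ≈ log₁₀(err_5/err_6) = log₁₀(3.78e-10/3.29e-19) = log₁₀(1.14894e+09) ≈ 9.060.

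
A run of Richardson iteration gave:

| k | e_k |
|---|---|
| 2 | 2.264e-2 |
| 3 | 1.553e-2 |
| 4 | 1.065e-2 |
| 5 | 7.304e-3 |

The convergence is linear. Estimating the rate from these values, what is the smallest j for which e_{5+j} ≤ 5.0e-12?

Rate ρ ≈ e_5/e_4 = 7.304e-3/1.065e-2 = 0.6858.
After j more steps, e_{5+j} ≈ 7.304e-3·ρ^j; need ρ^j ≤ 5.0e-12/7.304e-3 = 6.84556e-10.
j ≥ ln(6.84556e-10)/ln(0.6858) = -21.1023/-0.37717 = 55.949.
So 56 more iterations are needed.

56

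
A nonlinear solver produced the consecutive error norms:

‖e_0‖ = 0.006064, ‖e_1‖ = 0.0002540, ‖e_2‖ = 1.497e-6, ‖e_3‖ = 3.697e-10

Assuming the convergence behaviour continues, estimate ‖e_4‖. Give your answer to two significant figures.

First estimate the order: p ≈ ln(‖e_3‖/‖e_2‖) / ln(‖e_2‖/‖e_1‖) = ln(3.697e-10/1.497e-6)/ln(1.497e-6/0.0002540) = ln(0.000246961)/ln(0.0058937) ≈ 1.6179.
Then ‖e_4‖ ≈ ‖e_3‖·(‖e_3‖/‖e_2‖)^p = 3.697e-10·(0.000246961)^1.6179 = 3.697e-10·1.45758e-06 ≈ 5.389e-16.

5.4e-16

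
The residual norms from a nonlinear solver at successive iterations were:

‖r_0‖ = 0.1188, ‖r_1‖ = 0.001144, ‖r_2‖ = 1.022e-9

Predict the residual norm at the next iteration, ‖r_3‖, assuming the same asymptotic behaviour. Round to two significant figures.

First estimate the order: p ≈ ln(‖r_2‖/‖r_1‖) / ln(‖r_1‖/‖r_0‖) = ln(1.022e-9/0.001144)/ln(0.001144/0.1188) = ln(8.93357e-07)/ln(0.00962963) ≈ 2.9999.
Then ‖r_3‖ ≈ ‖r_2‖·(‖r_2‖/‖r_1‖)^p = 1.022e-9·(8.93357e-07)^2.9999 = 1.022e-9·7.1397e-19 ≈ 7.297e-28.

7.3e-28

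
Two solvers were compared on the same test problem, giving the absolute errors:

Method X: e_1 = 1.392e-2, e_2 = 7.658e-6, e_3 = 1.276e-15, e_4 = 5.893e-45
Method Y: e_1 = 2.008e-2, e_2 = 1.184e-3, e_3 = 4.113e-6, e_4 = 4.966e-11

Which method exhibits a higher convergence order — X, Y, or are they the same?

Method X: p ≈ ln(5.893e-45/1.276e-15)/ln(1.276e-15/7.658e-6) ≈ 3.00.
Method Y: p ≈ ln(4.966e-11/4.113e-6)/ln(4.113e-6/1.184e-3) ≈ 2.00.
Method X has the higher order (≈3.0 vs ≈2.0).

X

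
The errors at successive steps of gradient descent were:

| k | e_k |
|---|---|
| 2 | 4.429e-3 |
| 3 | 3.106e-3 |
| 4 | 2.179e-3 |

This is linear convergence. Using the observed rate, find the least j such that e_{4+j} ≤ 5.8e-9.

37

Rate ρ ≈ e_4/e_3 = 2.179e-3/3.106e-3 = 0.7015.
After j more steps, e_{4+j} ≈ 2.179e-3·ρ^j; need ρ^j ≤ 5.8e-9/2.179e-3 = 2.66177e-06.
j ≥ ln(2.66177e-06)/ln(0.7015) = -12.8365/-0.35453 = 36.207.
So 37 more iterations are needed.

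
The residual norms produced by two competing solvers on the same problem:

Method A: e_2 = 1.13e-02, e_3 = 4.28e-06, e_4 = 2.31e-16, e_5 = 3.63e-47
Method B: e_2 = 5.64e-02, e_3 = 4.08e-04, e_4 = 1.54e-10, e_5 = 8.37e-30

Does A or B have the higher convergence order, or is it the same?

same

Method A: p ≈ ln(3.63e-47/2.31e-16)/ln(2.31e-16/4.28e-06) ≈ 3.00.
Method B: p ≈ ln(8.37e-30/1.54e-10)/ln(1.54e-10/4.08e-04) ≈ 3.00.
Both orders ≈ 3.0 — effectively the same.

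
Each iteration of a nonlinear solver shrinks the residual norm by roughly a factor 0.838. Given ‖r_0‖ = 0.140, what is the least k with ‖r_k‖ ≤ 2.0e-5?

51

After k steps, ‖r_k‖ ≈ 0.140·0.838^k.
Need 0.838^k ≤ 2.0e-5/0.140 = 0.000142857.
k ≥ ln(0.000142857)/ln(0.838) = -8.8537/-0.17674 = 50.094.
Smallest integer k = 51.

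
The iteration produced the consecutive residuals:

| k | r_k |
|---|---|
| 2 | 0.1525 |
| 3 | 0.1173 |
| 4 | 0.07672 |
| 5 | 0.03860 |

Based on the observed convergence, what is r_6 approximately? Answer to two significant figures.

First estimate the order: p ≈ ln(r_5/r_4) / ln(r_4/r_3) = ln(0.03860/0.07672)/ln(0.07672/0.1173) = ln(0.503128)/ln(0.654049) ≈ 1.6179.
Then r_6 ≈ r_5·(r_5/r_4)^p = 0.03860·(0.503128)^1.6179 = 0.03860·0.329113 ≈ 0.0127.

1.3e-2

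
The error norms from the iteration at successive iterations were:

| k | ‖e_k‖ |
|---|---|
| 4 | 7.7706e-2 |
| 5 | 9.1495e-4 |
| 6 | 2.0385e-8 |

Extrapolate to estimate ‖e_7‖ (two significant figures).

First estimate the order: p ≈ ln(‖e_6‖/‖e_5‖) / ln(‖e_5‖/‖e_4‖) = ln(2.0385e-8/9.1495e-4)/ln(9.1495e-4/7.7706e-2) = ln(2.22799e-05)/ln(0.0117745) ≈ 2.4116.
Then ‖e_7‖ ≈ ‖e_6‖·(‖e_6‖/‖e_5‖)^p = 2.0385e-8·(2.22799e-05)^2.4116 = 2.0385e-8·6.03987e-12 ≈ 1.231e-19.

1.2e-19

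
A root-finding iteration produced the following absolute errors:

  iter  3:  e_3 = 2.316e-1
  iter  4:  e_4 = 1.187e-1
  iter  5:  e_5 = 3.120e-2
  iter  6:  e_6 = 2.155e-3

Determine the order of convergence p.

Consecutive ratios: e_6/e_5 = 2.155e-3/3.120e-2 = 0.0690705, e_5/e_4 = 3.120e-2/1.187e-1 = 0.262848.
p ≈ ln(0.0690705)/ln(0.262848) = -2.6726/-1.3362 ≈ 2.00.
So the convergence is quadratic (order 2).

2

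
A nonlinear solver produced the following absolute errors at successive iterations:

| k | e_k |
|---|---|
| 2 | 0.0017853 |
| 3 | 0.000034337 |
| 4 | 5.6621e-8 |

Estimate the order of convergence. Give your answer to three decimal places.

1.622

p ≈ ln(e_4/e_3) / ln(e_3/e_2)
  = ln(5.6621e-8/0.000034337) / ln(0.000034337/0.0017853)
  = ln(0.00164898) / ln(0.0192332)
  = -6.407598 / -3.951117 ≈ 1.621718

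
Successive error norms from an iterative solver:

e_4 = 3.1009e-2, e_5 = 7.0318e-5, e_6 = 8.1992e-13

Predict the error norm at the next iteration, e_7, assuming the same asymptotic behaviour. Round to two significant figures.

1.3e-36

First estimate the order: p ≈ ln(e_6/e_5) / ln(e_5/e_4) = ln(8.1992e-13/7.0318e-5)/ln(7.0318e-5/3.1009e-2) = ln(1.16602e-08)/ln(0.00226766) ≈ 3.0000.
Then e_7 ≈ e_6·(e_6/e_5)^p = 8.1992e-13·(1.16602e-08)^3.0000 = 8.1992e-13·1.58532e-24 ≈ 1.3e-36.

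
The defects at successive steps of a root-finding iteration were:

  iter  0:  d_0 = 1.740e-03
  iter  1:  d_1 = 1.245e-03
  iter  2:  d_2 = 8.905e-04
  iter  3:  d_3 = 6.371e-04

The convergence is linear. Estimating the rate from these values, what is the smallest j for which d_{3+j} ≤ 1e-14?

Rate ρ ≈ d_3/d_2 = 6.371e-04/8.905e-04 = 0.7154.
After j more steps, d_{3+j} ≈ 6.371e-04·ρ^j; need ρ^j ≤ 1e-14/6.371e-04 = 1.56961e-11.
j ≥ ln(1.56961e-11)/ln(0.7154) = -24.8776/-0.33491 = 74.281.
So 75 more iterations are needed.

75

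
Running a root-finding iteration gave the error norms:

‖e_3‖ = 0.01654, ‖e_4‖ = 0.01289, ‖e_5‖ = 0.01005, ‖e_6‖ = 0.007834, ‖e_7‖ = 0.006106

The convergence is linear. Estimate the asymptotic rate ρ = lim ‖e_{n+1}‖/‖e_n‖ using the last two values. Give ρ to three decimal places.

0.779

ρ ≈ ‖e_7‖/‖e_6‖ = 0.006106/0.007834 = 0.77942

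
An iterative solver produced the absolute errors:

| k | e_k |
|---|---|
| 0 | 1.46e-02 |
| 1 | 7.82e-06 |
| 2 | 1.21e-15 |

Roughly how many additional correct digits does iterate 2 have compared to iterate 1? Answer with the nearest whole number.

10

Digits gained ≈ log₁₀(e_1/e_2) = log₁₀(7.82e-06/1.21e-15) = log₁₀(6.46281e+09) ≈ 9.810.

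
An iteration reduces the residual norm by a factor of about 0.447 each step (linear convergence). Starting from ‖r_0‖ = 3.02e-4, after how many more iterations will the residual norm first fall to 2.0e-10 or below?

18

After k steps, ‖r_k‖ ≈ 3.02e-4·0.447^k.
Need 0.447^k ≤ 2.0e-10/3.02e-4 = 6.62252e-07.
k ≥ ln(6.62252e-07)/ln(0.447) = -14.2276/-0.80520 = 17.670.
Smallest integer k = 18.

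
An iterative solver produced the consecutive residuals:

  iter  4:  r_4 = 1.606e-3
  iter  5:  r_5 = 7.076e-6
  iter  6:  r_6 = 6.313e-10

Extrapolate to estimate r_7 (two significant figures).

6.9e-17

First estimate the order: p ≈ ln(r_6/r_5) / ln(r_5/r_4) = ln(6.313e-10/7.076e-6)/ln(7.076e-6/1.606e-3) = ln(8.92171e-05)/ln(0.00440598) ≈ 1.7189.
Then r_7 ≈ r_6·(r_6/r_5)^p = 6.313e-10·(8.92171e-05)^1.7189 = 6.313e-10·1.09452e-07 ≈ 6.91e-17.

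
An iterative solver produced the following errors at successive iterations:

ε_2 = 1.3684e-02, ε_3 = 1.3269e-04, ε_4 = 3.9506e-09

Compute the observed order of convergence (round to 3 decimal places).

2.248

p ≈ ln(ε_4/ε_3) / ln(ε_3/ε_2)
  = ln(3.9506e-09/1.3269e-04) / ln(1.3269e-04/1.3684e-02)
  = ln(2.97732e-05) / ln(0.00969673)
  = -10.421902 / -4.635967 ≈ 2.248054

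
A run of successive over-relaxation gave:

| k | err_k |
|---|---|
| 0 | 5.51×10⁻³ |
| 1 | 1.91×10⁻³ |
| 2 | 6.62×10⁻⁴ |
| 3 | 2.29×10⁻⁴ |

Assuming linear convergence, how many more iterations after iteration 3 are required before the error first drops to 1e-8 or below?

10

Rate ρ ≈ err_3/err_2 = 2.29×10⁻⁴/6.62×10⁻⁴ = 0.3459.
After j more steps, err_{3+j} ≈ 2.29×10⁻⁴·ρ^j; need ρ^j ≤ 1e-8/2.29×10⁻⁴ = 4.36681e-05.
j ≥ ln(4.36681e-05)/ln(0.3459) = -10.0389/-1.06161 = 9.456.
So 10 more iterations are needed.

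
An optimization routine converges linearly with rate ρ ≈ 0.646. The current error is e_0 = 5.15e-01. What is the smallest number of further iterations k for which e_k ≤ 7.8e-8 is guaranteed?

After k steps, e_k ≈ 5.15e-01·0.646^k.
Need 0.646^k ≤ 7.8e-8/5.15e-01 = 1.51456e-07.
k ≥ ln(1.51456e-07)/ln(0.646) = -15.7030/-0.43696 = 35.937.
Smallest integer k = 36.

36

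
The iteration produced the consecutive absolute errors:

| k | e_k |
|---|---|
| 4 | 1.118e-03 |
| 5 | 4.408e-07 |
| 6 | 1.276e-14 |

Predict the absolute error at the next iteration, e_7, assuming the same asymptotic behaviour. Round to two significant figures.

2.6e-31

First estimate the order: p ≈ ln(e_6/e_5) / ln(e_5/e_4) = ln(1.276e-14/4.408e-07)/ln(4.408e-07/1.118e-03) = ln(2.89474e-08)/ln(0.000394275) ≈ 2.2144.
Then e_7 ≈ e_6·(e_6/e_5)^p = 1.276e-14·(2.89474e-08)^2.2144 = 1.276e-14·2.02763e-17 ≈ 2.587e-31.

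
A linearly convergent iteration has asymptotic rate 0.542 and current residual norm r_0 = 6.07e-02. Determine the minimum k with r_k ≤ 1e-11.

After k steps, r_k ≈ 6.07e-02·0.542^k.
Need 0.542^k ≤ 1e-11/6.07e-02 = 1.64745e-10.
k ≥ ln(1.64745e-10)/ln(0.542) = -22.5266/-0.61249 = 36.779.
Smallest integer k = 37.

37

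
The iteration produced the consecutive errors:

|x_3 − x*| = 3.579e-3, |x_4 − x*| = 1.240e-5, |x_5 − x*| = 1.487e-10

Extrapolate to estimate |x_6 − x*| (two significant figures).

2.1e-20

First estimate the order: p ≈ ln(|x_5 − x*|/|x_4 − x*|) / ln(|x_4 − x*|/|x_3 − x*|) = ln(1.487e-10/1.240e-5)/ln(1.240e-5/3.579e-3) = ln(1.19919e-05)/ln(0.00346465) ≈ 2.0002.
Then |x_6 − x*| ≈ |x_5 − x*|·(|x_5 − x*|/|x_4 − x*|)^p = 1.487e-10·(1.19919e-05)^2.0002 = 1.487e-10·1.4348e-10 ≈ 2.134e-20.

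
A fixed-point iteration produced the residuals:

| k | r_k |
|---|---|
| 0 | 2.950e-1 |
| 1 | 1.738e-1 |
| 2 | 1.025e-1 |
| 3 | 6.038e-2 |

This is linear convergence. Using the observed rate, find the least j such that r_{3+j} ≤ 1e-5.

17

Rate ρ ≈ r_3/r_2 = 6.038e-2/1.025e-1 = 0.5891.
After j more steps, r_{3+j} ≈ 6.038e-2·ρ^j; need ρ^j ≤ 1e-5/6.038e-2 = 0.000165618.
j ≥ ln(0.000165618)/ln(0.5891) = -8.7058/-0.52916 = 16.452.
So 17 more iterations are needed.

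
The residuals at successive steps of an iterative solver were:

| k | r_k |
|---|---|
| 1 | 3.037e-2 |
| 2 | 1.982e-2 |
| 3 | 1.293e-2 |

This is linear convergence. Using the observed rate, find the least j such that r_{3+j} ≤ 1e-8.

Rate ρ ≈ r_3/r_2 = 1.293e-2/1.982e-2 = 0.6524.
After j more steps, r_{3+j} ≈ 1.293e-2·ρ^j; need ρ^j ≤ 1e-8/1.293e-2 = 7.73395e-07.
j ≥ ln(7.73395e-07)/ln(0.6524) = -14.0725/-0.42710 = 32.949.
So 33 more iterations are needed.

33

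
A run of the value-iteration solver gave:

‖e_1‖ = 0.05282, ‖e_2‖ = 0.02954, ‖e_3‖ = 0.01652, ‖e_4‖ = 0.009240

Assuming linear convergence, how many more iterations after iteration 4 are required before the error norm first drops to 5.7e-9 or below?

Rate ρ ≈ ‖e_4‖/‖e_3‖ = 0.009240/0.01652 = 0.5593.
After j more steps, ‖e_{4+j}‖ ≈ 0.009240·ρ^j; need ρ^j ≤ 5.7e-9/0.009240 = 6.16883e-07.
j ≥ ln(6.16883e-07)/ln(0.5593) = -14.2986/-0.58107 = 24.607.
So 25 more iterations are needed.

25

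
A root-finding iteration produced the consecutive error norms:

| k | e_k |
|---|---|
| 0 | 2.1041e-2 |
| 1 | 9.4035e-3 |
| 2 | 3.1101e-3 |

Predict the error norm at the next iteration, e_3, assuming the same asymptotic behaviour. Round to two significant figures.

6.8e-4

First estimate the order: p ≈ ln(e_2/e_1) / ln(e_1/e_0) = ln(3.1101e-3/9.4035e-3)/ln(9.4035e-3/2.1041e-2) = ln(0.330739)/ln(0.446913) ≈ 1.3738.
Then e_3 ≈ e_2·(e_2/e_1)^p = 3.1101e-3·(0.330739)^1.3738 = 3.1101e-3·0.21871 ≈ 0.0006802.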